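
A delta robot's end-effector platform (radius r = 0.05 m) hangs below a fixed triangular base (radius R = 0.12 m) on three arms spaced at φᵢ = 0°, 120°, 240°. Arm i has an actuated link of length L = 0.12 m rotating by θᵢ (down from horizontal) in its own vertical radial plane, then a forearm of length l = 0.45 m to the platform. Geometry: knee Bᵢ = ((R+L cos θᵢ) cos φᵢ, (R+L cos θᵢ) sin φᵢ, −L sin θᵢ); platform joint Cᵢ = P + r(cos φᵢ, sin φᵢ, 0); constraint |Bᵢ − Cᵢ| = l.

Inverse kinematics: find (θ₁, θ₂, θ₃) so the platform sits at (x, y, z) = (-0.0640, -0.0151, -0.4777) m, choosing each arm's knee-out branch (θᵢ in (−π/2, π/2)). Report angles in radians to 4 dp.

φ1=0.0° → target in arm frame (-0.0640, -0.0151)
  A cos θ + B sin θ = C:  0.1340·cos θ + -0.4777·sin θ = -0.2428
  γ=atan2(-0.4777,0.1340)=-1.2973;  ψ=arccos(-0.4895)=2.0823;  θ1=γ+ψ≈0.7850
rotate P by −φ2: (0.0189, 0.0630, -0.4777)
  A cos θ + B sin θ = C:  0.0511·cos θ + -0.4777·sin θ = -0.1945
  √(A²+B²)=0.4804;  θ2 = -1.4643+1.9875 ≈ 0.5233
φ3=240.0° → target in arm frame (0.0451, -0.0479)
  A=0.0249, B=-0.4777, C=(l²−L²−A²−y'²−z²)/(2L)=-0.1792
  √(A²+B²)=0.4783;  θ3 = -1.5187+1.9548 ≈ 0.4361

θ₁ = 0.7850, θ₂ = 0.5233, θ₃ = 0.4361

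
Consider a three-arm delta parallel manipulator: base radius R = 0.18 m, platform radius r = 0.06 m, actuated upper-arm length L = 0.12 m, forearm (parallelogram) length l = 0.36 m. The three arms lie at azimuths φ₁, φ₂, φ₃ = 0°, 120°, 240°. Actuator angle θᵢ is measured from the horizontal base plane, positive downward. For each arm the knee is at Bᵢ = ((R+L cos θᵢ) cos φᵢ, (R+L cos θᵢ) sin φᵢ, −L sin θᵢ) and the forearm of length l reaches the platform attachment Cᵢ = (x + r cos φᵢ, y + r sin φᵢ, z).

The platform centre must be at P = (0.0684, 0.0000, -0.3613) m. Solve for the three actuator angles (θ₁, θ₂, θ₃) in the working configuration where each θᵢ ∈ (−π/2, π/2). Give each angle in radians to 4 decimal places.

θ₁ = 0.3488, θ₂ = 0.8725, θ₃ = 0.8725

arm 1 (φ=0.0°): x'=0.0684, y'=0.0000
  A cos θ + B sin θ = C:  0.0516·cos θ + -0.3613·sin θ = -0.0750
  γ=atan2(-0.3613,0.0516)=-1.4289;  ψ=arccos(-0.2055)=1.7778;  θ1=γ+ψ≈0.3488
arm 2 (φ=120.0°): x'=-0.0342, y'=-0.0592
  A=0.1542, B=-0.3613, C=(l²−L²−A²−y'²−z²)/(2L)=-0.1776
  γ=atan2(-0.3613,0.1542)=-1.1674;  ψ=arccos(-0.4521)=2.0399;  θ2=γ+ψ≈0.8725
φ3=240.0° → target in arm frame (-0.0342, 0.0592)
  A=0.1542, B=-0.3613, C=(l²−L²−A²−y'²−z²)/(2L)=-0.1776
  γ=atan2(-0.3613,0.1542)=-1.1674;  ψ=arccos(-0.4521)=2.0399;  θ3=γ+ψ≈0.8725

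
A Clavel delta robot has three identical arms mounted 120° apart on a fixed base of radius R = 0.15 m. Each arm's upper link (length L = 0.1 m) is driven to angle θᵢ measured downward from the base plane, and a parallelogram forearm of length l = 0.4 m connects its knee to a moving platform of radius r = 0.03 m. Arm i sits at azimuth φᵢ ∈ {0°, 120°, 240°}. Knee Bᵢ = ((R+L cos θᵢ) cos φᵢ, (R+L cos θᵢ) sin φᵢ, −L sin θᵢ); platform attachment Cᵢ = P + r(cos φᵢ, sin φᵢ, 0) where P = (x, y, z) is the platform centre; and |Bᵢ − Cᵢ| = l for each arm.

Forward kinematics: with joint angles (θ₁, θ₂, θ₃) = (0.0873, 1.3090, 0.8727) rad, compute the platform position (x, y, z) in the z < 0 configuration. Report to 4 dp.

(0.1261, -0.0521, -0.3941)

φ1=0.0°: virtual centre (0.2196, 0.0000, -0.0087), radius l
φ2=120.0°: virtual centre (-0.0729, 0.1263, -0.0966), radius l
φ3=240.0°: virtual centre (-0.0921, -0.1596, -0.0766), radius l
|S₂|²−|S₁|² = -0.0177;  |S₃|²−|S₁|² = -0.0085
[-0.5851 0.2527 -0.1757]·P = -0.0177;  [-0.6235 -0.3192 -0.1358]·P = -0.0085
Cramer: x(z) = 0.0226-0.2626z;  y(z) = -0.0176+0.0875z
sphere 1 gives Az²+Bz+C=0 with A=1.0766, B=0.1178, C=-0.1208;  B²−4AC=0.5341;  roots -0.3941, 0.2847;  negative root z = -0.3941
x = 0.1261, y = -0.0521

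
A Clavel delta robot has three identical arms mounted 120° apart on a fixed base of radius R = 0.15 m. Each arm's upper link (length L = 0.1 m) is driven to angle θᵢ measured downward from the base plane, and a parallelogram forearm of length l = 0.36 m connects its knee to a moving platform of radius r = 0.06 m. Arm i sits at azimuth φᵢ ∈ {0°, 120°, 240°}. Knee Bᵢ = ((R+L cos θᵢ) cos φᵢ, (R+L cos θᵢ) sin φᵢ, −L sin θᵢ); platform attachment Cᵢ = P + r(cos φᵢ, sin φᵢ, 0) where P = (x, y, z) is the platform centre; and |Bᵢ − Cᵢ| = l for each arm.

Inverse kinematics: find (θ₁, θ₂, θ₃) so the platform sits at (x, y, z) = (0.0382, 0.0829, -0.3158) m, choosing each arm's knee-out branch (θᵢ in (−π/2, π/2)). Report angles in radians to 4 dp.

θ₁ = 0.0007, θ₂ = -0.0870, θ₃ = 0.6987

rotate P by −φ1: (0.0382, 0.0829, -0.3158)
  A=0.0518, B=-0.3158, C=(l²−L²−A²−y'²−z²)/(2L)=0.0516
  θ1 = atan2(B,A) + arccos(C/0.3200) = 0.0007
rotate P by −φ2: (0.0527, -0.0745, -0.3158)
  A=0.0373, B=-0.3158, C=(l²−L²−A²−y'²−z²)/(2L)=0.0646
  θ2 = atan2(B,A) + arccos(C/0.3180) = -0.0870
arm 3 (φ=240.0°): x'=-0.0909, y'=-0.0084
  e−x'=0.1809;  (l²−L²−(e−x')²−y'²−z²)/2L = -0.0646
  θ3 = atan2(B,A) + arccos(C/0.3639) = 0.6987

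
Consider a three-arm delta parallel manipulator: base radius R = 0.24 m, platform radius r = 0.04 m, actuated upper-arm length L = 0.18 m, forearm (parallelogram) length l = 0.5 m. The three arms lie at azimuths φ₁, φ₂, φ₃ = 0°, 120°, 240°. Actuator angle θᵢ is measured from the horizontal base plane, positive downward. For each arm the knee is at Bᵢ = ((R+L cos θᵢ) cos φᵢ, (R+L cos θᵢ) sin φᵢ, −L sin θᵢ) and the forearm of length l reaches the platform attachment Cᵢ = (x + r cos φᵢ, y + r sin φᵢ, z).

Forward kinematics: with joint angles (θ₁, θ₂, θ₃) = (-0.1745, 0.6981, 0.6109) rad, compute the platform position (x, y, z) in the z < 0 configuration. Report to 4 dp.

(0.1136, -0.0124, -0.3934)

S1 = (0.3773·cos0.0°, 0.3773·sin0.0°, 0.0313) = (0.3773, 0.0000, 0.0313)
S2 = (0.3379·cos120.0°, 0.3379·sin120.0°, -0.1157) = (-0.1689, 0.2926, -0.1157)
S3 = (0.3474·cos240.0°, 0.3474·sin240.0°, -0.1032) = (-0.1737, -0.3009, -0.1032)
eliminate P² terms by subtracting sphere 1 from 2 and 3
plane₁₂: -1.0924x+0.5852y+-0.2939z = -0.0157
det = 1.3023;  x = 0.0126+-0.2567z,  y = -0.0033+0.0230z
sphere 1 gives Az²+Bz+C=0 with A=1.0664, B=0.1245, C=-0.1161;  B²−4AC=0.5106;  roots -0.3934, 0.2766;  negative root z = -0.3934
x = 0.1136, y = -0.0124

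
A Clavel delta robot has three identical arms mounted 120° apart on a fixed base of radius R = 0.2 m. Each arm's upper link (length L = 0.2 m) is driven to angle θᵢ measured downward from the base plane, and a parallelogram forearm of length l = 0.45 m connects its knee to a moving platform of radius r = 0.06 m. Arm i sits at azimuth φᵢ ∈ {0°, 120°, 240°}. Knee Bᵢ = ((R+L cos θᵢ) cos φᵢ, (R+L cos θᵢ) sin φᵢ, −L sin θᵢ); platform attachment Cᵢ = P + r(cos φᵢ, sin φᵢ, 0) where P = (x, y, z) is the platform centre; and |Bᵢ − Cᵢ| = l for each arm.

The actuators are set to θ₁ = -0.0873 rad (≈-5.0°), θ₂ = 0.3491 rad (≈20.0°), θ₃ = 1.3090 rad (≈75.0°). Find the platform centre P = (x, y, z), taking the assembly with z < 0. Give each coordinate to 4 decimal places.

φ1=0.0°: virtual centre (0.3392, 0.0000, 0.0174), radius l
arm 2 at φ=120.0°: ρ2 = 0.3279;  centre 2 = (-0.1640, 0.2840, -0.0684)
arm 3 at φ=240.0°: ρ3 = 0.1918;  centre 3 = (-0.0959, -0.1661, -0.1932)
subtract pairs → two planes through P
[-1.0064 0.5680 -0.1717]·P = -0.0032;  [-0.8702 -0.3321 -0.4212]·P = -0.0413
Cramer: x(z) = 0.0296-0.3576z;  y(z) = 0.0468-0.3313z
sphere 1 gives Az²+Bz+C=0 with A=1.2377, B=0.1556, C=-0.1041;  B²−4AC=0.5396;  roots -0.3596, 0.2339;  negative root z = -0.3596
x = 0.1582, y = 0.1660

(0.1582, 0.1660, -0.3596)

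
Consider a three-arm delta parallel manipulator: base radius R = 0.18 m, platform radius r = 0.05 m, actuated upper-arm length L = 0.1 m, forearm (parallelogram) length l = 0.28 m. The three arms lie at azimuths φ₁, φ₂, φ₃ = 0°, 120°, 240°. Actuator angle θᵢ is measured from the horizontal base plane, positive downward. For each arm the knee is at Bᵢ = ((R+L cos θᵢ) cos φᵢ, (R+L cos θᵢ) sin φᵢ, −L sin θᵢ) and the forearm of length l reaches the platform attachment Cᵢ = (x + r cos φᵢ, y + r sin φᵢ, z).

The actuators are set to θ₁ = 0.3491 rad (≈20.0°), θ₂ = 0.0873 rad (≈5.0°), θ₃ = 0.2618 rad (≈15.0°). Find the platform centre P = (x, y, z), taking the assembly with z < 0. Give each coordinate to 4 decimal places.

centre 1 = (0.2240·cos0.0°, 0.2240·sin0.0°, -0.0342) = (0.2240, 0.0000, -0.0342)
centre 2 = (0.2296·cos120.0°, 0.2296·sin120.0°, -0.0087) = (-0.1148, 0.1989, -0.0087)
φ3=240.0°: virtual centre (-0.1133, -0.1962, -0.0259), radius l
subtract pairs → two planes through P
plane₁₂: -0.6776x+0.3977y+0.0510z = 0.0015
det = 0.5342;  x = -0.0016+0.0498z,  y = 0.0010+-0.0432z
quadratic in z: (1.0044)z²+(0.0458)z+(-0.0264)=0, √Δ=0.3286 → z ∈ {-0.1864, 0.1408}; z = -0.1864 (taking z<0)
x = -0.0109, y = 0.0091

(-0.0109, 0.0091, -0.1864)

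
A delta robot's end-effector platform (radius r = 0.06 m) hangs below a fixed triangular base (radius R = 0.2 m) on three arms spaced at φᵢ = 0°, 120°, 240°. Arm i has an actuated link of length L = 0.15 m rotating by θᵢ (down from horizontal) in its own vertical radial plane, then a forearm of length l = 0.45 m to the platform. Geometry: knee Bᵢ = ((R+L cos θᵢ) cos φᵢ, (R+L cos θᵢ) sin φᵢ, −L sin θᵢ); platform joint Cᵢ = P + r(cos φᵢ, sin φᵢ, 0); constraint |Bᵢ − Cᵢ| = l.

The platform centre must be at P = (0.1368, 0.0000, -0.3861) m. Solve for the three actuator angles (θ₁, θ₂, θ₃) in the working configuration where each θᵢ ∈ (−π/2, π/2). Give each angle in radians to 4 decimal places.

arm 1 (φ=0.0°): x'=0.1368, y'=0.0000
  A=0.0032, B=-0.3861, C=(l²−L²−A²−y'²−z²)/(2L)=0.1031
  √(A²+B²)=0.3861;  θ1 = -1.5625+1.3006 ≈ -0.2619
arm 2 (φ=120.0°): x'=-0.0684, y'=-0.1185
  e−x'=0.2084;  (l²−L²−(e−x')²−y'²−z²)/2L = -0.0885
  γ=atan2(-0.3861,0.2084)=-1.0759;  ψ=arccos(-0.2016)=1.7738;  θ2=γ+ψ≈0.6980
φ3=240.0° → target in arm frame (-0.0684, 0.1185)
  e−x'=0.2084;  (l²−L²−(e−x')²−y'²−z²)/2L = -0.0885
  θ3 = atan2(B,A) + arccos(C/0.4388) = 0.6980

θ₁ = -0.2619, θ₂ = 0.6980, θ₃ = 0.6980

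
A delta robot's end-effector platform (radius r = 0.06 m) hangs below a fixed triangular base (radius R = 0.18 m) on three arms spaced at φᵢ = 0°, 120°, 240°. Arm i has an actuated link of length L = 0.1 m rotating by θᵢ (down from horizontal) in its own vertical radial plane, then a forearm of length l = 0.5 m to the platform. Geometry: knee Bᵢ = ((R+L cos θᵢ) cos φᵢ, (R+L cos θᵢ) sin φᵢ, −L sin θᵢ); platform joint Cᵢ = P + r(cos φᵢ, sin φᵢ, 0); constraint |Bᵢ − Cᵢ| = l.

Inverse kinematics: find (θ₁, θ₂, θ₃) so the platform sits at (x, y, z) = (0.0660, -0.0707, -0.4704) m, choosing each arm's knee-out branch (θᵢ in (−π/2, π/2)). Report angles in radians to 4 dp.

θ₁ = -0.0001, θ₂ = 0.6981, θ₃ = 0.1745

arm 1 (φ=0.0°): x'=0.0660, y'=-0.0707
  A=0.0540, B=-0.4704, C=(l²−L²−A²−y'²−z²)/(2L)=0.0540
  γ=atan2(-0.4704,0.0540)=-1.4565;  ψ=arccos(0.1141)=1.4564;  θ1=γ+ψ≈-0.0001
rotate P by −φ2: (-0.0942, -0.0218, -0.4704)
  e−x'=0.2142;  (l²−L²−(e−x')²−y'²−z²)/2L = -0.1382
  γ=atan2(-0.4704,0.2142)=-1.1434;  ψ=arccos(-0.2674)=1.8415;  θ2=γ+ψ≈0.6981
rotate P by −φ3: (0.0282, 0.0925, -0.4704)
  A cos θ + B sin θ = C:  0.0918·cos θ + -0.4704·sin θ = 0.0087
  γ=atan2(-0.4704,0.0918)=-1.3781;  ψ=arccos(0.0182)=1.5526;  θ3=γ+ψ≈0.1745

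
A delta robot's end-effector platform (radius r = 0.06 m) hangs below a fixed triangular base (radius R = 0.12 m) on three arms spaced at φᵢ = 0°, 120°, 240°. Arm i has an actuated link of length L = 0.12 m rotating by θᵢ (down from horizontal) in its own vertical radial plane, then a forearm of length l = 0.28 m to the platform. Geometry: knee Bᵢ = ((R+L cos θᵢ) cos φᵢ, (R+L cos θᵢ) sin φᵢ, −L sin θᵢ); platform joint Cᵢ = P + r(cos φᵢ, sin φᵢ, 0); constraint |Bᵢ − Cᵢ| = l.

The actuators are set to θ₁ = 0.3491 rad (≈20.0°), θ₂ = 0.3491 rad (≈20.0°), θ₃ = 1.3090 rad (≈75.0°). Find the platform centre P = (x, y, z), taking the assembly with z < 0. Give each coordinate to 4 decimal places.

S1 = (0.1728·cos0.0°, 0.1728·sin0.0°, -0.0410) = (0.1728, 0.0000, -0.0410)
S2 = (0.1728·cos120.0°, 0.1728·sin120.0°, -0.0410) = (-0.0864, 0.1496, -0.0410)
arm 3 at φ=240.0°: (R−r)+L cos θ3 = 0.0911;  S3 = (-0.0455, -0.0789, -0.1159)
eliminate P² terms by subtracting sphere 1 from 2 and 3
plane₁₂: -0.5183x+0.2992y+0.0000z = 0.0000
det = 0.2124;  x = 0.0138+-0.2110z,  y = 0.0239+-0.3654z
quadratic in z: (1.1780)z²+(0.1317)z+(-0.0509)=0, √Δ=0.5070 → z ∈ {-0.2711, 0.1593}; z = -0.2711 (taking z<0)
x = 0.0710, y = 0.1230

(0.0710, 0.1230, -0.2711)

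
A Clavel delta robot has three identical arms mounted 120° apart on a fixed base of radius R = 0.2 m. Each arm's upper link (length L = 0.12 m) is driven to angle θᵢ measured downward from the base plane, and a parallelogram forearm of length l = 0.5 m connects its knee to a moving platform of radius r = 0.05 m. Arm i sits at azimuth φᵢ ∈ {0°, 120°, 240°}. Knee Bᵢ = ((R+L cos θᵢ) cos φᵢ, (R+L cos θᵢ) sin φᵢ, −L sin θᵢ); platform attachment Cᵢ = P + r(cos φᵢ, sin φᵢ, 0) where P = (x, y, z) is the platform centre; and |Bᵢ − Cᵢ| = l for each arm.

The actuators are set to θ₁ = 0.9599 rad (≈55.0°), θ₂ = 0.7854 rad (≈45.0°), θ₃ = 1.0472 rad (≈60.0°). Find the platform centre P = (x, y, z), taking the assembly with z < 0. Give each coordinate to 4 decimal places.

(-0.0069, 0.0363, -0.5430)

φ1=0.0°: virtual centre (0.2188, 0.0000, -0.0983), radius l
O2 = (0.2349·cos120.0°, 0.2349·sin120.0°, -0.0849) = (-0.1174, 0.2034, -0.0849)
arm 3 at φ=240.0°: (R−r)+L cos θ3 = 0.2100;  O3 = (-0.1050, -0.1819, -0.1039)
eliminate P² terms by subtracting sphere 1 from 2 and 3
plane₁₂: -0.6725x+0.4068y+0.0269z = 0.0048
Cramer: x(z) = -0.0013+0.0102z;  y(z) = 0.0096-0.0492z
quadratic in z: (1.0025)z²+(0.1911)z+(-0.1918)=0, √Δ=0.8975 → z ∈ {-0.5430, 0.3523}; z = -0.5430 (taking z<0)
x = -0.0069, y = 0.0363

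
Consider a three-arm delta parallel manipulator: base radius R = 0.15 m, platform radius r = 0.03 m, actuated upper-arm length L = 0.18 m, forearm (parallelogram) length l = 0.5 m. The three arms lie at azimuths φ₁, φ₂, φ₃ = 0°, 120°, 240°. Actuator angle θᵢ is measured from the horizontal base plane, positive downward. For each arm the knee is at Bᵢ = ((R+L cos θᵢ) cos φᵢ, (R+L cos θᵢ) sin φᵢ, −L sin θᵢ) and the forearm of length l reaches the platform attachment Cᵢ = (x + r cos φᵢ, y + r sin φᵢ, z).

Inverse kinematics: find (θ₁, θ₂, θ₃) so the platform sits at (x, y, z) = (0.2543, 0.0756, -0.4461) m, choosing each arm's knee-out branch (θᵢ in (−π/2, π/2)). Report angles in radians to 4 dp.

arm 1 (φ=0.0°): x'=0.2543, y'=0.0756
  A cos θ + B sin θ = C:  -0.1343·cos θ + -0.4461·sin θ = -0.0143
  γ=atan2(-0.4461,-0.1343)=-1.8632;  ψ=arccos(-0.0307)=1.6015;  θ1=γ+ψ≈-0.2617
φ2=120.0° → target in arm frame (-0.0617, -0.2580)
  A cos θ + B sin θ = C:  0.1817·cos θ + -0.4461·sin θ = -0.2250
  θ2 = atan2(B,A) + arccos(C/0.4817) = 0.8727
φ3=240.0° → target in arm frame (-0.1926, 0.1824)
  A cos θ + B sin θ = C:  0.3126·cos θ + -0.4461·sin θ = -0.3123
  √(A²+B²)=0.5447;  θ3 = -0.9595+2.1813 ≈ 1.2217

θ₁ = -0.2617, θ₂ = 0.8727, θ₃ = 1.2217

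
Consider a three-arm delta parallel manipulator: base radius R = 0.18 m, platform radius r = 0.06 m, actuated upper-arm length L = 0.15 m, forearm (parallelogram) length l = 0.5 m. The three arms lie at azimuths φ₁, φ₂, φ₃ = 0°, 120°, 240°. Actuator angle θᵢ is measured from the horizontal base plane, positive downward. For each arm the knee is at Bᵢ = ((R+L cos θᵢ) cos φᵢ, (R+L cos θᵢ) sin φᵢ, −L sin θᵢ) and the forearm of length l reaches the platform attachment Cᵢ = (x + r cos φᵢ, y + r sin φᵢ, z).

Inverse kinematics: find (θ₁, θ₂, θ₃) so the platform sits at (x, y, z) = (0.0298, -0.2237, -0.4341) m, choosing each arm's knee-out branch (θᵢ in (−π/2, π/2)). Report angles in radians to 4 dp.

φ1=0.0° → target in arm frame (0.0298, -0.2237)
  e−x'=0.0902;  (l²−L²−(e−x')²−y'²−z²)/2L = -0.0637
  γ=atan2(-0.4341,0.0902)=-1.3659;  ψ=arccos(-0.1438)=1.7150;  θ1=γ+ψ≈0.3491
rotate P by −φ2: (-0.2086, 0.0860, -0.4341)
  e−x'=0.3286;  (l²−L²−(e−x')²−y'²−z²)/2L = -0.2545
  γ=atan2(-0.4341,0.3286)=-0.9228;  ψ=arccos(-0.4674)=2.0571;  θ2=γ+ψ≈1.1343
φ3=240.0° → target in arm frame (0.1788, 0.1377)
  A cos θ + B sin θ = C:  -0.0588·cos θ + -0.4341·sin θ = 0.0555
  θ3 = atan2(B,A) + arccos(C/0.4381) = -0.2617

θ₁ = 0.3491, θ₂ = 1.1343, θ₃ = -0.2617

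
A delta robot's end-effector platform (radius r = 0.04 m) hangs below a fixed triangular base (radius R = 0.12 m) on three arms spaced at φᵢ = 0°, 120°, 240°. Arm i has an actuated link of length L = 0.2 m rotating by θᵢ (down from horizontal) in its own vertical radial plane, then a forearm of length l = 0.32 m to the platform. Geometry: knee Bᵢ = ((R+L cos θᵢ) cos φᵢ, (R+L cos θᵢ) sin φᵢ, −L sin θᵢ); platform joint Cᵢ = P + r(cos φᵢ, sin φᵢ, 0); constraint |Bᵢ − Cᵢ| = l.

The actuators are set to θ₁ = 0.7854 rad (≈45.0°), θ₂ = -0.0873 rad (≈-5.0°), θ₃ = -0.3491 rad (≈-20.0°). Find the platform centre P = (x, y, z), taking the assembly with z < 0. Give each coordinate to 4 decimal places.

(-0.0972, -0.0171, -0.1658)

φ1=0.0°: virtual centre (0.2214, 0.0000, -0.1414), radius l
centre 2 = (0.2792·cos120.0°, 0.2792·sin120.0°, 0.0174) = (-0.1396, 0.2418, 0.0174)
centre 3 = (0.2679·cos240.0°, 0.2679·sin240.0°, 0.0684) = (-0.1340, -0.2320, 0.0684)
|centre ₂|²−|centre ₁|² = 0.0093;  |centre ₃|²−|centre ₁|² = 0.0074
linear system: -0.7221x+0.4837y = 0.0093−0.3177z; -0.7108x+-0.4641y = 0.0074−0.4197z
Cramer: x(z) = -0.0116+0.5162z;  y(z) = 0.0018+0.1137z
into |P−centre ₁|² = l²: 1.2794z² + 0.0427z + -0.0281 = 0;  Δ = 0.1455;  z = -0.1658 or 0.1324 → z<0 root = -0.1658
x = -0.0972, y = -0.0171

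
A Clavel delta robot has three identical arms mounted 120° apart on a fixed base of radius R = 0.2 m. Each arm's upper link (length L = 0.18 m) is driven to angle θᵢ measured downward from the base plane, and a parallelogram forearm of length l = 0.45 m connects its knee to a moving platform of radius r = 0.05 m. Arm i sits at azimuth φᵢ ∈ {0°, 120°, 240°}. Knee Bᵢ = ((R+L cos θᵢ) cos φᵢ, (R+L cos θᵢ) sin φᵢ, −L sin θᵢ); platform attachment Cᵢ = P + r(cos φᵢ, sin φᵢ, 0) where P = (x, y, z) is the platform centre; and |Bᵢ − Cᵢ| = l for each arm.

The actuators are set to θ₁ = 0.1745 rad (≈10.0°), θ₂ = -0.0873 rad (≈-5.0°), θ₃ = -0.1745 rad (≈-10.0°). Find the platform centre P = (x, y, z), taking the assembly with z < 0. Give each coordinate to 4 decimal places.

(-0.0337, -0.0077, -0.2998)

arm 1 at φ=0.0°: (R−r)+L cos θ1 = 0.3273;  O1 = (0.3273, 0.0000, -0.0313)
φ2=120.0°: virtual centre (-0.1647, 0.2852, 0.0157), radius l
arm 3 at φ=240.0°: (R−r)+L cos θ3 = 0.3273;  O3 = (-0.1636, -0.2834, 0.0313)
|O₂|²−|O₁|² = 0.0006;  |O₃|²−|O₁|² = 0.0000
plane₁₂: -0.9838x+0.5704y+0.0939z = 0.0006
Cramer: x(z) = -0.0003+0.1114z;  y(z) = 0.0005+0.0276z
sphere 1 gives Az²+Bz+C=0 with A=1.0132, B=-0.0105, C=-0.0942;  B²−4AC=0.3819;  roots -0.2998, 0.3101;  negative root z = -0.2998
x = -0.0337, y = -0.0077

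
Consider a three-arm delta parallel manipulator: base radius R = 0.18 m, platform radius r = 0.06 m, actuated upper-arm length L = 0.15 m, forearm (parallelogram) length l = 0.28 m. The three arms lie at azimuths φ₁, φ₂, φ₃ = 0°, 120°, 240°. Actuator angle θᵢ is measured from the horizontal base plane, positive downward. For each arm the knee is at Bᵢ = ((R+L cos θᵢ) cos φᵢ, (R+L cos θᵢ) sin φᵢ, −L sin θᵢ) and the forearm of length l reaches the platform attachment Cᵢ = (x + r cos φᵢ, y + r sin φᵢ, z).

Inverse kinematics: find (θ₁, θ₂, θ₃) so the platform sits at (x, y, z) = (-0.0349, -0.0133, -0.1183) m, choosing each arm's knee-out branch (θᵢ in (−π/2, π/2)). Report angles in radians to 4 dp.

φ1=0.0° → target in arm frame (-0.0349, -0.0133)
  e−x'=0.1549;  (l²−L²−(e−x')²−y'²−z²)/2L = 0.0591
  √(A²+B²)=0.1949;  θ1 = -0.6522+1.2626 ≈ 0.6104
φ2=120.0° → target in arm frame (0.0059, 0.0369)
  A cos θ + B sin θ = C:  0.1141·cos θ + -0.1183·sin θ = 0.0918
  γ=atan2(-0.1183,0.1141)=-0.8036;  ψ=arccos(0.5585)=0.9782;  θ2=γ+ψ≈0.1746
rotate P by −φ3: (0.0290, -0.0236, -0.1183)
  A=0.0910, B=-0.1183, C=(l²−L²−A²−y'²−z²)/(2L)=0.1102
  θ3 = atan2(B,A) + arccos(C/0.1493) = -0.1747

θ₁ = 0.6104, θ₂ = 0.1746, θ₃ = -0.1747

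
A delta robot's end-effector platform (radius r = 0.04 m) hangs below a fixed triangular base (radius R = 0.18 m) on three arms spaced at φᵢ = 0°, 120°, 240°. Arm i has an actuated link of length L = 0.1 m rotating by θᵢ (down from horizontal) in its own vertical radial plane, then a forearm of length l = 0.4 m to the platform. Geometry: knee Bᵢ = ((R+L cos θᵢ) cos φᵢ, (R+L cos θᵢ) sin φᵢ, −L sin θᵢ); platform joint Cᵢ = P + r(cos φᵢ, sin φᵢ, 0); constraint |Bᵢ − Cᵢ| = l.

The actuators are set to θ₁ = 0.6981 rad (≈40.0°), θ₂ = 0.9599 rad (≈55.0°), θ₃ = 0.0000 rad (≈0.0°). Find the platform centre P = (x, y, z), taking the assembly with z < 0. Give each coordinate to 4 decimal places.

(-0.0221, -0.0947, -0.3710)

arm 1 at φ=0.0°: ρ1 = 0.2166;  centre 1 = (0.2166, 0.0000, -0.0643)
centre 2 = (0.1974·cos120.0°, 0.1974·sin120.0°, -0.0819) = (-0.0987, 0.1709, -0.0819)
φ3=240.0°: virtual centre (-0.1200, -0.2078, 0.0000), radius l
subtract pairs → two planes through P
[-0.6306 0.3418 -0.0353]·P = -0.0054;  [-0.6732 -0.4157 0.1286]·P = 0.0066
Cramer: x(z) = 0.0000+0.0595z;  y(z) = -0.0158+0.2129z
quadratic in z: (1.0489)z²+(0.0961)z+(-0.1087)=0, √Δ=0.6821 → z ∈ {-0.3710, 0.2794}; z = -0.3710 (taking z<0)
x = -0.0221, y = -0.0947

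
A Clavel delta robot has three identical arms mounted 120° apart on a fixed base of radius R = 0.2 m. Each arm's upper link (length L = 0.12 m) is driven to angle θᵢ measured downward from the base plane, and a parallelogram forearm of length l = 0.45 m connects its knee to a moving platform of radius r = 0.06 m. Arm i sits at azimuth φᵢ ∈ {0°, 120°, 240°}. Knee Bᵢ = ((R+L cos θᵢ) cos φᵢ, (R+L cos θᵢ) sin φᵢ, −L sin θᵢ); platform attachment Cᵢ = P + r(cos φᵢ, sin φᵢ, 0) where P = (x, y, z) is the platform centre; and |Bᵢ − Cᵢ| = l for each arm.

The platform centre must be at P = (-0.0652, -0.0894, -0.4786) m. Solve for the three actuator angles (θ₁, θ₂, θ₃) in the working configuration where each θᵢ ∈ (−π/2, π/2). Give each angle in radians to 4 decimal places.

θ₁ = 1.2213, θ₂ = 1.1344, θ₃ = 0.4361

φ1=0.0° → target in arm frame (-0.0652, -0.0894)
  A cos θ + B sin θ = C:  0.2052·cos θ + -0.4786·sin θ = -0.3794
  θ1 = atan2(B,A) + arccos(C/0.5207) = 1.2213
rotate P by −φ2: (-0.0448, 0.1012, -0.4786)
  A=0.1848, B=-0.4786, C=(l²−L²−A²−y'²−z²)/(2L)=-0.3556
  √(A²+B²)=0.5130;  θ2 = -1.2023+2.3367 ≈ 1.1344
arm 3 (φ=240.0°): x'=0.1100, y'=-0.0118
  A cos θ + B sin θ = C:  0.0300·cos θ + -0.4786·sin θ = -0.1750
  √(A²+B²)=0.4795;  θ3 = -1.5082+1.9443 ≈ 0.4361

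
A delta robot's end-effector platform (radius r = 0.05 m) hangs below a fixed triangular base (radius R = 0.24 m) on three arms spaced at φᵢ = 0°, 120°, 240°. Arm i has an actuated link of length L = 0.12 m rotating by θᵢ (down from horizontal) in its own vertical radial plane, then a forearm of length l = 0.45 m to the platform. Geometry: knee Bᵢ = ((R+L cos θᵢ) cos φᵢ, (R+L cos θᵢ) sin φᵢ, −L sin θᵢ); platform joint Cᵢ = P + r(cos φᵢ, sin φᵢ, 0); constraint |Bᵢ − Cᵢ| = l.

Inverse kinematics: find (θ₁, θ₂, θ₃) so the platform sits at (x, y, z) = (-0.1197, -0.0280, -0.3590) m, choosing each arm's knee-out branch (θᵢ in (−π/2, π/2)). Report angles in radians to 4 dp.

arm 1 (φ=0.0°): x'=-0.1197, y'=-0.0280
  A=0.3097, B=-0.3590, C=(l²−L²−A²−y'²−z²)/(2L)=-0.1562
  θ1 = atan2(B,A) + arccos(C/0.4741) = 1.0474
arm 2 (φ=120.0°): x'=0.0356, y'=0.1177
  A cos θ + B sin θ = C:  0.1544·cos θ + -0.3590·sin θ = 0.0897
  γ=atan2(-0.3590,0.1544)=-1.1646;  ψ=arccos(0.2296)=1.3391;  θ2=γ+ψ≈0.1745
arm 3 (φ=240.0°): x'=0.0841, y'=-0.0897
  e−x'=0.1059;  (l²−L²−(e−x')²−y'²−z²)/2L = 0.1665
  θ3 = atan2(B,A) + arccos(C/0.3743) = -0.1742

θ₁ = 1.0474, θ₂ = 0.1745, θ₃ = -0.1742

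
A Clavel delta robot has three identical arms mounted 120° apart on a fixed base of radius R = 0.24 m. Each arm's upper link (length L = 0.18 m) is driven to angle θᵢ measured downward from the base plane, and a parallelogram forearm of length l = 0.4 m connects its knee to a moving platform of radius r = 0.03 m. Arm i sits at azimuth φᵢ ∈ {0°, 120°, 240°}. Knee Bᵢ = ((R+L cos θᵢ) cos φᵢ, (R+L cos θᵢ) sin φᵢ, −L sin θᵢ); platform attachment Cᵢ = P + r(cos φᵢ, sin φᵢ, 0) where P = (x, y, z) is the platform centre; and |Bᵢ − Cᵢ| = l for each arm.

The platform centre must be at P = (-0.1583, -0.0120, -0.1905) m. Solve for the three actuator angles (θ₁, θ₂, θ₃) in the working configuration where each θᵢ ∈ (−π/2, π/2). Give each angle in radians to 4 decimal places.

φ1=0.0° → target in arm frame (-0.1583, -0.0120)
  A=0.3683, B=-0.1905, C=(l²−L²−A²−y'²−z²)/(2L)=-0.1236
  θ1 = atan2(B,A) + arccos(C/0.4147) = 1.3960
φ2=120.0° → target in arm frame (0.0688, 0.1431)
  e−x'=0.1412;  (l²−L²−(e−x')²−y'²−z²)/2L = 0.1413
  γ=atan2(-0.1905,0.1412)=-0.9328;  ψ=arccos(0.5960)=0.9323;  θ2=γ+ψ≈-0.0006
φ3=240.0° → target in arm frame (0.0895, -0.1311)
  A=0.1205, B=-0.1905, C=(l²−L²−A²−y'²−z²)/(2L)=0.1656
  θ3 = atan2(B,A) + arccos(C/0.2254) = -0.2614

θ₁ = 1.3960, θ₂ = -0.0006, θ₃ = -0.2614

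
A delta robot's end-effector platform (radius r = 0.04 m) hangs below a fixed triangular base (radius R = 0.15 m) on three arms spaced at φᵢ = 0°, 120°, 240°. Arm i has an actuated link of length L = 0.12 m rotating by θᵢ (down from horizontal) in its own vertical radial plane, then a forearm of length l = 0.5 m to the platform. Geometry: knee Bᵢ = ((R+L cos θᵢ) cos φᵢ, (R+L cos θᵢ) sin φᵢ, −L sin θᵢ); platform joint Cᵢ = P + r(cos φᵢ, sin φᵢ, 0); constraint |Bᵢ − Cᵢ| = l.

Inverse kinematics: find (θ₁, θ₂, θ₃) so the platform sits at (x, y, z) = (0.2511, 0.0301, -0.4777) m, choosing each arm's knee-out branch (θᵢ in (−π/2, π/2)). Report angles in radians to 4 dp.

arm 1 (φ=0.0°): x'=0.2511, y'=0.0301
  A=-0.1411, B=-0.4777, C=(l²−L²−A²−y'²−z²)/(2L)=-0.0559
  γ=atan2(-0.4777,-0.1411)=-1.8580;  ψ=arccos(-0.1122)=1.6832;  θ1=γ+ψ≈-0.1748
rotate P by −φ2: (-0.0995, -0.2325, -0.4777)
  A=0.2095, B=-0.4777, C=(l²−L²−A²−y'²−z²)/(2L)=-0.3773
  √(A²+B²)=0.5216;  θ2 = -1.1575+2.3793 ≈ 1.2218
arm 3 (φ=240.0°): x'=-0.1516, y'=0.2024
  e−x'=0.2616;  (l²−L²−(e−x')²−y'²−z²)/2L = -0.4250
  γ=atan2(-0.4777,0.2616)=-1.0698;  ψ=arccos(-0.7804)=2.4661;  θ3=γ+ψ≈1.3964

θ₁ = -0.1748, θ₂ = 1.2218, θ₃ = 1.3964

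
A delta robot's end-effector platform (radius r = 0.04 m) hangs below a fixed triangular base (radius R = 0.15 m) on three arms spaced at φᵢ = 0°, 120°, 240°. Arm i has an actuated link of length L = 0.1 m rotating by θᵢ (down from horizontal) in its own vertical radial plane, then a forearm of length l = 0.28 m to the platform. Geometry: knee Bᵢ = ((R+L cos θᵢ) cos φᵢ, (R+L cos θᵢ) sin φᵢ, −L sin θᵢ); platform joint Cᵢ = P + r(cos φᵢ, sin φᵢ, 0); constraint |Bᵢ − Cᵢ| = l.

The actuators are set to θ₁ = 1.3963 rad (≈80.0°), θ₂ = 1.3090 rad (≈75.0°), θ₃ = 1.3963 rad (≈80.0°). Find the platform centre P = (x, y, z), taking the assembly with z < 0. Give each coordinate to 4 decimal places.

(-0.0040, 0.0069, -0.3457)

S1 = (0.1274·cos0.0°, 0.1274·sin0.0°, -0.0985) = (0.1274, 0.0000, -0.0985)
S2 = (0.1359·cos120.0°, 0.1359·sin120.0°, -0.0966) = (-0.0679, 0.1177, -0.0966)
φ3=240.0°: virtual centre (-0.0637, -0.1103, -0.0985), radius l
|S₂|²−|S₁|² = 0.0019;  |S₃|²−|S₁|² = 0.0000
plane₁₂: -0.3906x+0.2354y+0.0038z = 0.0019
Cramer: x(z) = -0.0023+0.0047z;  y(z) = 0.0041-0.0082z
quadratic in z: (1.0001)z²+(0.1957)z+(-0.0519)=0, √Δ=0.4957 → z ∈ {-0.3457, 0.1500}; z = -0.3457 (taking z<0)
x = -0.0040, y = 0.0069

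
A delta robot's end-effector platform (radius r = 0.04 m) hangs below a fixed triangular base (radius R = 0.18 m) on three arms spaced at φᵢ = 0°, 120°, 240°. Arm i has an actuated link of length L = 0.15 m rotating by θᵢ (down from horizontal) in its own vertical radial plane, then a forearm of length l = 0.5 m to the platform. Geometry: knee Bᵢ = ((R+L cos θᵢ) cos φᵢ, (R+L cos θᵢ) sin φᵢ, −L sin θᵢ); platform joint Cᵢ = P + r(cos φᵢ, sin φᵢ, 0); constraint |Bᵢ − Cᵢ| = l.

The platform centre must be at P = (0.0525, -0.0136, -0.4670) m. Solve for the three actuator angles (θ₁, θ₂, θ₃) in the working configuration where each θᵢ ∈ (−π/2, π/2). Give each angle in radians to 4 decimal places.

rotate P by −φ1: (0.0525, -0.0136, -0.4670)
  e−x'=0.0875;  (l²−L²−(e−x')²−y'²−z²)/2L = 0.0052
  γ=atan2(-0.4670,0.0875)=-1.3856;  ψ=arccos(0.0110)=1.5598;  θ1=γ+ψ≈0.1742
arm 2 (φ=120.0°): x'=-0.0380, y'=-0.0387
  e−x'=0.1780;  (l²−L²−(e−x')²−y'²−z²)/2L = -0.0793
  γ=atan2(-0.4670,0.1780)=-1.2066;  ψ=arccos(-0.1586)=1.7301;  θ2=γ+ψ≈0.5235
arm 3 (φ=240.0°): x'=-0.0145, y'=0.0523
  e−x'=0.1545;  (l²−L²−(e−x')²−y'²−z²)/2L = -0.0573
  θ3 = atan2(B,A) + arccos(C/0.4919) = 0.4362

θ₁ = 0.1742, θ₂ = 0.5235, θ₃ = 0.4362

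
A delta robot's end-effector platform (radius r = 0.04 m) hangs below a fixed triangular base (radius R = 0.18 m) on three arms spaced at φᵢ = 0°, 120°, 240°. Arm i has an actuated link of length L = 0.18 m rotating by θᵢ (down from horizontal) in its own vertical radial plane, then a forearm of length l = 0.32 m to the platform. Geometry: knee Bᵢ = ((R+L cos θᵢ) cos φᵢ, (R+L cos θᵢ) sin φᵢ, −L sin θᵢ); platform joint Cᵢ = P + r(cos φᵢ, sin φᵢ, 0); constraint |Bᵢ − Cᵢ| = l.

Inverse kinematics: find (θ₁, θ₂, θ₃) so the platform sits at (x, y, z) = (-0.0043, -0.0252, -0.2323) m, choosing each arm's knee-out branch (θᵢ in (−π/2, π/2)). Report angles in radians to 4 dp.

arm 1 (φ=0.0°): x'=-0.0043, y'=-0.0252
  A cos θ + B sin θ = C:  0.1443·cos θ + -0.2323·sin θ = -0.0151
  γ=atan2(-0.2323,0.1443)=-1.0149;  ψ=arccos(-0.0551)=1.6259;  θ1=γ+ψ≈0.6109
φ2=120.0° → target in arm frame (-0.0197, 0.0163)
  A=0.1597, B=-0.2323, C=(l²−L²−A²−y'²−z²)/(2L)=-0.0270
  θ2 = atan2(B,A) + arccos(C/0.2819) = 0.6982
φ3=240.0° → target in arm frame (0.0240, 0.0089)
  e−x'=0.1160;  (l²−L²−(e−x')²−y'²−z²)/2L = 0.0069
  θ3 = atan2(B,A) + arccos(C/0.2597) = 0.4365

θ₁ = 0.6109, θ₂ = 0.6982, θ₃ = 0.4365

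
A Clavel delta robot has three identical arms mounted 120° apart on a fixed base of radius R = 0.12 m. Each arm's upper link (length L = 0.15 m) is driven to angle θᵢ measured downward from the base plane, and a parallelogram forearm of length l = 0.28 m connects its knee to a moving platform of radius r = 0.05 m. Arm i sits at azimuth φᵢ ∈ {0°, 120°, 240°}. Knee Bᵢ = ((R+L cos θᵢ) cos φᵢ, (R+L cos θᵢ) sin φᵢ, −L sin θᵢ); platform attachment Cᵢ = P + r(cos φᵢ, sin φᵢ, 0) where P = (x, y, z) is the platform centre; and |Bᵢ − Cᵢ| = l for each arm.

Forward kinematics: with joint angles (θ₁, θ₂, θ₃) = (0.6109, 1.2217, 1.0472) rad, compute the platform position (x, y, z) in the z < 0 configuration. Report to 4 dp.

(0.0823, -0.0278, -0.3418)

S1 = (0.1929·cos0.0°, 0.1929·sin0.0°, -0.0860) = (0.1929, 0.0000, -0.0860)
arm 2 at φ=120.0°: e+L cos θ2 = 0.1213;  S2 = (-0.0607, 0.1051, -0.1410)
φ3=240.0°: virtual centre (-0.0725, -0.1256, -0.1299), radius l
|S₂|²−|S₁|² = -0.0100;  |S₃|²−|S₁|² = -0.0067
linear system: -0.5070x+0.2101y = -0.0100−-0.1098z; -0.5307x+-0.2511y = -0.0067−-0.0877z
det = 0.2389;  x = 0.0164+-0.1926z,  y = -0.0080+0.0578z
into |P−S₁|² = l²: 1.0405z² + 0.2391z + -0.0398 = 0;  Δ = 0.2228;  z = -0.3418 or 0.1119 → z<0 root = -0.3418
x = 0.0823, y = -0.0278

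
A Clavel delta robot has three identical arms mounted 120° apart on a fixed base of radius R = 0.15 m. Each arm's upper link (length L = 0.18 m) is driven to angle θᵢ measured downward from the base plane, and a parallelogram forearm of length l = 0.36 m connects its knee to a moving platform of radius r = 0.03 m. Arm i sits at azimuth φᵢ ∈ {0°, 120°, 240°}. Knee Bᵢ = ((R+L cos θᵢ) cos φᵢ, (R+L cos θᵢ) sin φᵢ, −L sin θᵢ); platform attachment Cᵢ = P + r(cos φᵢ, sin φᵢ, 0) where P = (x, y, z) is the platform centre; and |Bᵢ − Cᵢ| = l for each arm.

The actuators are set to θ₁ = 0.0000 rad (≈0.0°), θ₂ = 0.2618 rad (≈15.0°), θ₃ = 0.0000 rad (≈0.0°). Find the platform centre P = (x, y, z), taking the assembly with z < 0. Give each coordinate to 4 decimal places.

O1 = (0.3000·cos0.0°, 0.3000·sin0.0°, 0.0000) = (0.3000, 0.0000, 0.0000)
φ2=120.0°: virtual centre (-0.1469, 0.2545, -0.0466), radius l
arm 3 at φ=240.0°: ρ3 = 0.3000;  O3 = (-0.1500, -0.2598, 0.0000)
eliminate P² terms by subtracting sphere 1 from 2 and 3
linear system: -0.8939x+0.5090y = -0.0015−-0.0932z; -0.9000x+-0.5196y = 0.0000−0.0000z
Cramer: x(z) = 0.0008-0.0525z;  y(z) = -0.0014+0.0909z
sphere 1 gives Az²+Bz+C=0 with A=1.0110, B=0.0311, C=-0.0401;  B²−4AC=0.1631;  roots -0.2151, 0.1843;  negative root z = -0.2151
x = 0.0121, y = -0.0210

(0.0121, -0.0210, -0.2151)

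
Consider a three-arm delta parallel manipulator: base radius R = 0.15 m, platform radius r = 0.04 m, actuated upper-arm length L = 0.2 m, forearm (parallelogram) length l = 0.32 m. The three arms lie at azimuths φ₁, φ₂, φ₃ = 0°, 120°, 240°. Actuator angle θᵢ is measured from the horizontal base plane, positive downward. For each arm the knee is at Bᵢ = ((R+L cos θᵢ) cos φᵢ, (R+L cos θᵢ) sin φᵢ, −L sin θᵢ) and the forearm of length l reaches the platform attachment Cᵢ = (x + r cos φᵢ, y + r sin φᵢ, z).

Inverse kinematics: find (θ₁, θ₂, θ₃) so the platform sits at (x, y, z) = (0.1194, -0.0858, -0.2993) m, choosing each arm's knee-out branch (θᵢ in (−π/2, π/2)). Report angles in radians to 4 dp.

arm 1 (φ=0.0°): x'=0.1194, y'=-0.0858
  A cos θ + B sin θ = C:  -0.0094·cos θ + -0.2993·sin θ = -0.0866
  γ=atan2(-0.2993,-0.0094)=-1.6022;  ψ=arccos(-0.2891)=1.8641;  θ1=γ+ψ≈0.2619
arm 2 (φ=120.0°): x'=-0.1340, y'=-0.0605
  e−x'=0.2440;  (l²−L²−(e−x')²−y'²−z²)/2L = -0.2259
  √(A²+B²)=0.3862;  θ2 = -0.8868+2.1958 ≈ 1.3090
arm 3 (φ=240.0°): x'=0.0146, y'=0.1463
  e−x'=0.0954;  (l²−L²−(e−x')²−y'²−z²)/2L = -0.1442
  √(A²+B²)=0.3141;  θ3 = -1.2622+2.0478 ≈ 0.7855

θ₁ = 0.2619, θ₂ = 1.3090, θ₃ = 0.7855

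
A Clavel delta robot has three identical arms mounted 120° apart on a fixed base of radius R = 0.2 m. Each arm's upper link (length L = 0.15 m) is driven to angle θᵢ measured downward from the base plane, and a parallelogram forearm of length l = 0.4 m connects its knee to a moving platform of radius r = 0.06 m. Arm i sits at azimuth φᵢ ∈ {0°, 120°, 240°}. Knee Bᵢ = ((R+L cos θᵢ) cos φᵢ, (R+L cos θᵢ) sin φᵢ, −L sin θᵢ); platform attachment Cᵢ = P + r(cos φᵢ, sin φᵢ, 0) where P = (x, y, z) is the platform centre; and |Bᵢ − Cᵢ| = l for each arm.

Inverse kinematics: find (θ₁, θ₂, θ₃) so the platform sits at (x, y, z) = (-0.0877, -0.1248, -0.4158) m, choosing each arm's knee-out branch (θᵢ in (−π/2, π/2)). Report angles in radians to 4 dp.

θ₁ = 1.3090, θ₂ = 1.2215, θ₃ = 0.2616

arm 1 (φ=0.0°): x'=-0.0877, y'=-0.1248
  A cos θ + B sin θ = C:  0.2277·cos θ + -0.4158·sin θ = -0.3427
  √(A²+B²)=0.4741;  θ1 = -1.0698+2.3788 ≈ 1.3090
arm 2 (φ=120.0°): x'=-0.0642, y'=0.1384
  e−x'=0.2042;  (l²−L²−(e−x')²−y'²−z²)/2L = -0.3208
  √(A²+B²)=0.4632;  θ2 = -1.1142+2.3357 ≈ 1.2215
arm 3 (φ=240.0°): x'=0.1519, y'=-0.0136
  e−x'=-0.0119;  (l²−L²−(e−x')²−y'²−z²)/2L = -0.1191
  γ=atan2(-0.4158,-0.0119)=-1.5995;  ψ=arccos(-0.2862)=1.8611;  θ3=γ+ψ≈0.2616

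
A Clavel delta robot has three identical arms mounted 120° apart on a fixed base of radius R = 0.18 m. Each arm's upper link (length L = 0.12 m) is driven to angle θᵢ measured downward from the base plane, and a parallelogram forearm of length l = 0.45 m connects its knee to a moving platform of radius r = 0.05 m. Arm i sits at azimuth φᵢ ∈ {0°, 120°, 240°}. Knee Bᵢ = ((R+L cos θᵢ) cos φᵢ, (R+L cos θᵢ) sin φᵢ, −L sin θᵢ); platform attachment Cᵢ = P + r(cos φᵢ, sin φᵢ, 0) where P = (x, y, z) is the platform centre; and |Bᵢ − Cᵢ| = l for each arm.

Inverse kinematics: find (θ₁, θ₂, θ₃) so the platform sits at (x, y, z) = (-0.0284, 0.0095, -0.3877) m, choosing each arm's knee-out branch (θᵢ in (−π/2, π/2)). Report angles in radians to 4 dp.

rotate P by −φ1: (-0.0284, 0.0095, -0.3877)
  e−x'=0.1584;  (l²−L²−(e−x')²−y'²−z²)/2L = 0.0525
  θ1 = atan2(B,A) + arccos(C/0.4188) = 0.2621
φ2=120.0° → target in arm frame (0.0224, 0.0198)
  e−x'=0.1076;  (l²−L²−(e−x')²−y'²−z²)/2L = 0.1076
  θ2 = atan2(B,A) + arccos(C/0.4023) = -0.0001
rotate P by −φ3: (0.0060, -0.0293, -0.3877)
  A=0.1240, B=-0.3877, C=(l²−L²−A²−y'²−z²)/(2L)=0.0898
  √(A²+B²)=0.4071;  θ3 = -1.2612+1.3484 ≈ 0.0873

θ₁ = 0.2621, θ₂ = -0.0001, θ₃ = 0.0873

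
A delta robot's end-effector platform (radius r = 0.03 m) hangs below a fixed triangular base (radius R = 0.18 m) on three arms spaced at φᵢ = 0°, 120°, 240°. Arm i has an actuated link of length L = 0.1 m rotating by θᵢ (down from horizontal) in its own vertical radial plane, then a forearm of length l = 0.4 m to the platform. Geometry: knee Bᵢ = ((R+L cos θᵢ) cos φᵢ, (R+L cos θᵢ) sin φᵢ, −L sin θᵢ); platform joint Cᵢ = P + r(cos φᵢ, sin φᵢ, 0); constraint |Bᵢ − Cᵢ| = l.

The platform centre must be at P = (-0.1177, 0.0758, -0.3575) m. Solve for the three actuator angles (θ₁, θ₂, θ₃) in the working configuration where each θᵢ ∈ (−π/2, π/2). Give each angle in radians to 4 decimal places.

θ₁ = 1.3091, θ₂ = -0.1746, θ₃ = 0.6982

arm 1 (φ=0.0°): x'=-0.1177, y'=0.0758
  e−x'=0.2677;  (l²−L²−(e−x')²−y'²−z²)/2L = -0.2761
  √(A²+B²)=0.4466;  θ1 = -0.9281+2.2372 ≈ 1.3091
rotate P by −φ2: (0.1245, 0.0640, -0.3575)
  A cos θ + B sin θ = C:  0.0255·cos θ + -0.3575·sin θ = 0.0872
  θ2 = atan2(B,A) + arccos(C/0.3584) = -0.1746
rotate P by −φ3: (-0.0068, -0.1398, -0.3575)
  A cos θ + B sin θ = C:  0.1568·cos θ + -0.3575·sin θ = -0.1097
  θ3 = atan2(B,A) + arccos(C/0.3904) = 0.6982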